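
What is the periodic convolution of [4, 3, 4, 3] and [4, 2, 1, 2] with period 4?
Use y[k] = Σ_j s[j]·t[(k-j) mod 4]. y[0] = 4×4 + 3×2 + 4×1 + 3×2 = 32; y[1] = 4×2 + 3×4 + 4×2 + 3×1 = 31; y[2] = 4×1 + 3×2 + 4×4 + 3×2 = 32; y[3] = 4×2 + 3×1 + 4×2 + 3×4 = 31. Result: [32, 31, 32, 31]

[32, 31, 32, 31]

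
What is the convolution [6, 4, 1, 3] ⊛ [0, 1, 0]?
y[0] = 6×0 = 0; y[1] = 6×1 + 4×0 = 6; y[2] = 6×0 + 4×1 + 1×0 = 4; y[3] = 4×0 + 1×1 + 3×0 = 1; y[4] = 1×0 + 3×1 = 3; y[5] = 3×0 = 0

[0, 6, 4, 1, 3, 0]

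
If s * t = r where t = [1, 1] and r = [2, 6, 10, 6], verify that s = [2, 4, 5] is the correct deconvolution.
Forward-compute [2, 4, 5] * [1, 1]: r[0] = 2×1 = 2; r[1] = 2×1 + 4×1 = 6; r[2] = 4×1 + 5×1 = 9; r[3] = 5×1 = 5 → [2, 6, 9, 5]. Does not match given r = [2, 6, 10, 6].

Not verified. [2, 4, 5] * [1, 1] = [2, 6, 9, 5], which differs from [2, 6, 10, 6] at index 2.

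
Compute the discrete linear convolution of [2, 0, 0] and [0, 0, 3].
y[0] = 2×0 = 0; y[1] = 2×0 + 0×0 = 0; y[2] = 2×3 + 0×0 + 0×0 = 6; y[3] = 0×3 + 0×0 = 0; y[4] = 0×3 = 0

[0, 0, 6, 0, 0]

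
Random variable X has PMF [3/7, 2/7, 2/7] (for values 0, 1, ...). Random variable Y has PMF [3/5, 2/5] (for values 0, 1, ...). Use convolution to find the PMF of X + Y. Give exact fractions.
P(X+Y=k) = Σ_i P(X=i)·P(Y=k-i) — a convolution of [3/7, 2/7, 2/7] and [3/5, 2/5]. P(X+Y=0) = (3/7)×(3/5) = 9/35; P(X+Y=1) = (3/7)×(2/5) + (2/7)×(3/5) = 6/35 + 6/35 = 12/35; P(X+Y=2) = (2/7)×(2/5) + (2/7)×(3/5) = 4/35 + 6/35 = 2/7; P(X+Y=3) = (2/7)×(2/5) = 4/35. PMF: [9/35, 12/35, 2/7, 4/35] (sums to 1 ✓)

[9/35, 12/35, 2/7, 4/35]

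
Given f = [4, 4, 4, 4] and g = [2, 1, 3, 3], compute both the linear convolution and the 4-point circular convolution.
Linear: y_lin[0] = 4×2 = 8; y_lin[1] = 4×1 + 4×2 = 12; y_lin[2] = 4×3 + 4×1 + 4×2 = 24; y_lin[3] = 4×3 + 4×3 + 4×1 + 4×2 = 36; y_lin[4] = 4×3 + 4×3 + 4×1 = 28; y_lin[5] = 4×3 + 4×3 = 24; y_lin[6] = 4×3 = 12 → [8, 12, 24, 36, 28, 24, 12]. Circular (length 4): y[0] = 4×2 + 4×3 + 4×3 + 4×1 = 36; y[1] = 4×1 + 4×2 + 4×3 + 4×3 = 36; y[2] = 4×3 + 4×1 + 4×2 + 4×3 = 36; y[3] = 4×3 + 4×3 + 4×1 + 4×2 = 36 → [36, 36, 36, 36]

Linear: [8, 12, 24, 36, 28, 24, 12], Circular: [36, 36, 36, 36]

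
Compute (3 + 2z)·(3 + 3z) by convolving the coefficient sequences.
Ascending coefficients: a = [3, 2], b = [3, 3]. c[0] = 3×3 = 9; c[1] = 3×3 + 2×3 = 15; c[2] = 2×3 = 6. Result coefficients: [9, 15, 6] → 9 + 15z + 6z^2

9 + 15z + 6z^2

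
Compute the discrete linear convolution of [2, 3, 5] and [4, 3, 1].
y[0] = 2×4 = 8; y[1] = 2×3 + 3×4 = 18; y[2] = 2×1 + 3×3 + 5×4 = 31; y[3] = 3×1 + 5×3 = 18; y[4] = 5×1 = 5

[8, 18, 31, 18, 5]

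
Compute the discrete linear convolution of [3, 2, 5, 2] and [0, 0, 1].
y[0] = 3×0 = 0; y[1] = 3×0 + 2×0 = 0; y[2] = 3×1 + 2×0 + 5×0 = 3; y[3] = 2×1 + 5×0 + 2×0 = 2; y[4] = 5×1 + 2×0 = 5; y[5] = 2×1 = 2

[0, 0, 3, 2, 5, 2]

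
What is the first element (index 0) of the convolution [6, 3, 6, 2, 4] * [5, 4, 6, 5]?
Use y[k] = Σ_i a[i]·b[k-i] at k=0. y[0] = 6×5 = 30

30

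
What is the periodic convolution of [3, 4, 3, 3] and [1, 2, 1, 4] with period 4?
Use y[k] = Σ_j a[j]·b[(k-j) mod 4]. y[0] = 3×1 + 4×4 + 3×1 + 3×2 = 28; y[1] = 3×2 + 4×1 + 3×4 + 3×1 = 25; y[2] = 3×1 + 4×2 + 3×1 + 3×4 = 26; y[3] = 3×4 + 4×1 + 3×2 + 3×1 = 25. Result: [28, 25, 26, 25]

[28, 25, 26, 25]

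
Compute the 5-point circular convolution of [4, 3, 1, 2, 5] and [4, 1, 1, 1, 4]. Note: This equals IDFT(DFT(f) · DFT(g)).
Either evaluate y[k] = Σ_j f[j]·g[(k-j) mod 5] directly, or use IDFT(DFT(f) · DFT(g)). y[0] = 4×4 + 3×4 + 1×1 + 2×1 + 5×1 = 36; y[1] = 4×1 + 3×4 + 1×4 + 2×1 + 5×1 = 27; y[2] = 4×1 + 3×1 + 1×4 + 2×4 + 5×1 = 24; y[3] = 4×1 + 3×1 + 1×1 + 2×4 + 5×4 = 36; y[4] = 4×4 + 3×1 + 1×1 + 2×1 + 5×4 = 42. Result: [36, 27, 24, 36, 42]

[36, 27, 24, 36, 42]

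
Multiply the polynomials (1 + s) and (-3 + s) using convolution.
Ascending coefficients: a = [1, 1], b = [-3, 1]. c[0] = 1×-3 = -3; c[1] = 1×1 + 1×-3 = -2; c[2] = 1×1 = 1. Result coefficients: [-3, -2, 1] → -3 - 2s + s^2

-3 - 2s + s^2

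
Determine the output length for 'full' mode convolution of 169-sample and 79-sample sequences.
Linear/full convolution length: m + n - 1 = 169 + 79 - 1 = 247

247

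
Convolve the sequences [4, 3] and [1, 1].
y[0] = 4×1 = 4; y[1] = 4×1 + 3×1 = 7; y[2] = 3×1 = 3

[4, 7, 3]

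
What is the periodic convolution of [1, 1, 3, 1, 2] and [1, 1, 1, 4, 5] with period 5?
Use y[k] = Σ_j f[j]·g[(k-j) mod 5]. y[0] = 1×1 + 1×5 + 3×4 + 1×1 + 2×1 = 21; y[1] = 1×1 + 1×1 + 3×5 + 1×4 + 2×1 = 23; y[2] = 1×1 + 1×1 + 3×1 + 1×5 + 2×4 = 18; y[3] = 1×4 + 1×1 + 3×1 + 1×1 + 2×5 = 19; y[4] = 1×5 + 1×4 + 3×1 + 1×1 + 2×1 = 15. Result: [21, 23, 18, 19, 15]

[21, 23, 18, 19, 15]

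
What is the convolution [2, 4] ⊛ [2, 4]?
y[0] = 2×2 = 4; y[1] = 2×4 + 4×2 = 16; y[2] = 4×4 = 16

[4, 16, 16]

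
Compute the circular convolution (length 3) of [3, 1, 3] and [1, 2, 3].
Use y[k] = Σ_j a[j]·b[(k-j) mod 3]. y[0] = 3×1 + 1×3 + 3×2 = 12; y[1] = 3×2 + 1×1 + 3×3 = 16; y[2] = 3×3 + 1×2 + 3×1 = 14. Result: [12, 16, 14]

[12, 16, 14]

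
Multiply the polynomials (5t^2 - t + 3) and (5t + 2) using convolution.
Ascending coefficients: a = [3, -1, 5], b = [2, 5]. c[0] = 3×2 = 6; c[1] = 3×5 + -1×2 = 13; c[2] = -1×5 + 5×2 = 5; c[3] = 5×5 = 25. Result coefficients: [6, 13, 5, 25] → 25t^3 + 5t^2 + 13t + 6

25t^3 + 5t^2 + 13t + 6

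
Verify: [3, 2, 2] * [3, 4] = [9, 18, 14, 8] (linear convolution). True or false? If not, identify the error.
Recompute linear convolution of [3, 2, 2] and [3, 4]: y[0] = 3×3 = 9; y[1] = 3×4 + 2×3 = 18; y[2] = 2×4 + 2×3 = 14; y[3] = 2×4 = 8 → [9, 18, 14, 8]. Given [9, 18, 14, 8] matches, so answer: Yes

Yes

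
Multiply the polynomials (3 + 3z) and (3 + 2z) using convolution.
Ascending coefficients: a = [3, 3], b = [3, 2]. c[0] = 3×3 = 9; c[1] = 3×2 + 3×3 = 15; c[2] = 3×2 = 6. Result coefficients: [9, 15, 6] → 9 + 15z + 6z^2

9 + 15z + 6z^2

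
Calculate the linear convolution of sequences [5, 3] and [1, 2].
y[0] = 5×1 = 5; y[1] = 5×2 + 3×1 = 13; y[2] = 3×2 = 6

[5, 13, 6]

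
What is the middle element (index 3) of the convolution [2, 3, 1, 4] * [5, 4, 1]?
Use y[k] = Σ_i a[i]·b[k-i] at k=3. y[3] = 3×1 + 1×4 + 4×5 = 27

27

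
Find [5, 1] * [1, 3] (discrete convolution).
y[0] = 5×1 = 5; y[1] = 5×3 + 1×1 = 16; y[2] = 1×3 = 3

[5, 16, 3]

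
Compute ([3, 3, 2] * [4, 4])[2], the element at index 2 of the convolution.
Use y[k] = Σ_i a[i]·b[k-i] at k=2. y[2] = 3×4 + 2×4 = 20

20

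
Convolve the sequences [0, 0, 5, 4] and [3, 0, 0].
y[0] = 0×3 = 0; y[1] = 0×0 + 0×3 = 0; y[2] = 0×0 + 0×0 + 5×3 = 15; y[3] = 0×0 + 5×0 + 4×3 = 12; y[4] = 5×0 + 4×0 = 0; y[5] = 4×0 = 0

[0, 0, 15, 12, 0, 0]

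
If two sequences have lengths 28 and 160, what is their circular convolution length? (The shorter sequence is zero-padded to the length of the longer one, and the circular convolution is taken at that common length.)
Circular convolution (zero-padding the shorter input) has length max(m, n) = max(28, 160) = 160

160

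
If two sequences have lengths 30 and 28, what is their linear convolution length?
Linear/full convolution length: m + n - 1 = 30 + 28 - 1 = 57

57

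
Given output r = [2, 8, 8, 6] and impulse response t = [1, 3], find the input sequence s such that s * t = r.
Deconvolve r=[2, 8, 8, 6] by t=[1, 3]. Since t[0]=1, solve forward: s[0] = r[0] / 1 = 2; s[1] = (r[1] - 2×3) / 1 = 2; s[2] = (r[2] - 2×3) / 1 = 2. So s = [2, 2, 2]. Check by forward convolution: r[0] = 2×1 = 2; r[1] = 2×3 + 2×1 = 8; r[2] = 2×3 + 2×1 = 8; r[3] = 2×3 = 6

[2, 2, 2]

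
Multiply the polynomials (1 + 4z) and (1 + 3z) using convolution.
Ascending coefficients: a = [1, 4], b = [1, 3]. c[0] = 1×1 = 1; c[1] = 1×3 + 4×1 = 7; c[2] = 4×3 = 12. Result coefficients: [1, 7, 12] → 1 + 7z + 12z^2

1 + 7z + 12z^2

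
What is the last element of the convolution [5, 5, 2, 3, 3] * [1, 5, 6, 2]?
Use y[k] = Σ_i a[i]·b[k-i] at k=7. y[7] = 3×2 = 6

6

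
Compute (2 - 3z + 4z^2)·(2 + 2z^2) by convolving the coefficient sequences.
Ascending coefficients: a = [2, -3, 4], b = [2, 0, 2]. c[0] = 2×2 = 4; c[1] = 2×0 + -3×2 = -6; c[2] = 2×2 + -3×0 + 4×2 = 12; c[3] = -3×2 + 4×0 = -6; c[4] = 4×2 = 8. Result coefficients: [4, -6, 12, -6, 8] → 4 - 6z + 12z^2 - 6z^3 + 8z^4

4 - 6z + 12z^2 - 6z^3 + 8z^4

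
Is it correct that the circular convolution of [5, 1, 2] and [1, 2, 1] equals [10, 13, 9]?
Recompute circular convolution of [5, 1, 2] and [1, 2, 1]: y[0] = 5×1 + 1×1 + 2×2 = 10; y[1] = 5×2 + 1×1 + 2×1 = 13; y[2] = 5×1 + 1×2 + 2×1 = 9 → [10, 13, 9]. Given [10, 13, 9] matches, so answer: Yes

Yes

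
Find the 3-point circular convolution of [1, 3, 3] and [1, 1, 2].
Use y[k] = Σ_j x[j]·h[(k-j) mod 3]. y[0] = 1×1 + 3×2 + 3×1 = 10; y[1] = 1×1 + 3×1 + 3×2 = 10; y[2] = 1×2 + 3×1 + 3×1 = 8. Result: [10, 10, 8]

[10, 10, 8]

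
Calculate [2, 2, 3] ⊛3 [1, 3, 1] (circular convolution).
Use y[k] = Σ_j a[j]·b[(k-j) mod 3]. y[0] = 2×1 + 2×1 + 3×3 = 13; y[1] = 2×3 + 2×1 + 3×1 = 11; y[2] = 2×1 + 2×3 + 3×1 = 11. Result: [13, 11, 11]

[13, 11, 11]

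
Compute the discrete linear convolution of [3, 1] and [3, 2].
y[0] = 3×3 = 9; y[1] = 3×2 + 1×3 = 9; y[2] = 1×2 = 2

[9, 9, 2]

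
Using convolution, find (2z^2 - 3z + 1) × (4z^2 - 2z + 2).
Ascending coefficients: a = [1, -3, 2], b = [2, -2, 4]. c[0] = 1×2 = 2; c[1] = 1×-2 + -3×2 = -8; c[2] = 1×4 + -3×-2 + 2×2 = 14; c[3] = -3×4 + 2×-2 = -16; c[4] = 2×4 = 8. Result coefficients: [2, -8, 14, -16, 8] → 8z^4 - 16z^3 + 14z^2 - 8z + 2

8z^4 - 16z^3 + 14z^2 - 8z + 2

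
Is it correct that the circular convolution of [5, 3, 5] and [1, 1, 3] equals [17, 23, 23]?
Recompute circular convolution of [5, 3, 5] and [1, 1, 3]: y[0] = 5×1 + 3×3 + 5×1 = 19; y[1] = 5×1 + 3×1 + 5×3 = 23; y[2] = 5×3 + 3×1 + 5×1 = 23 → [19, 23, 23]. Compare to given [17, 23, 23]: they differ at index 0: given 17, correct 19, so answer: No

No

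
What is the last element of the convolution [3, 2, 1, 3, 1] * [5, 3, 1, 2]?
Use y[k] = Σ_i a[i]·b[k-i] at k=7. y[7] = 1×2 = 2

2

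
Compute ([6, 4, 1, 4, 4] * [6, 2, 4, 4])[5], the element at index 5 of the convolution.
Use y[k] = Σ_i a[i]·b[k-i] at k=5. y[5] = 1×4 + 4×4 + 4×2 = 28

28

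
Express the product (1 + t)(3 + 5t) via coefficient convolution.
Ascending coefficients: a = [1, 1], b = [3, 5]. c[0] = 1×3 = 3; c[1] = 1×5 + 1×3 = 8; c[2] = 1×5 = 5. Result coefficients: [3, 8, 5] → 3 + 8t + 5t^2

3 + 8t + 5t^2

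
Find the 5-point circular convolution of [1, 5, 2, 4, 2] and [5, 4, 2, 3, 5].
Use y[k] = Σ_j f[j]·g[(k-j) mod 5]. y[0] = 1×5 + 5×5 + 2×3 + 4×2 + 2×4 = 52; y[1] = 1×4 + 5×5 + 2×5 + 4×3 + 2×2 = 55; y[2] = 1×2 + 5×4 + 2×5 + 4×5 + 2×3 = 58; y[3] = 1×3 + 5×2 + 2×4 + 4×5 + 2×5 = 51; y[4] = 1×5 + 5×3 + 2×2 + 4×4 + 2×5 = 50. Result: [52, 55, 58, 51, 50]

[52, 55, 58, 51, 50]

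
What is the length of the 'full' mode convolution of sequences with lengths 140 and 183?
Linear/full convolution length: m + n - 1 = 140 + 183 - 1 = 322

322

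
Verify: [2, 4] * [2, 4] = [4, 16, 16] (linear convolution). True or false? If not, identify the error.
Recompute linear convolution of [2, 4] and [2, 4]: y[0] = 2×2 = 4; y[1] = 2×4 + 4×2 = 16; y[2] = 4×4 = 16 → [4, 16, 16]. Given [4, 16, 16] matches, so answer: Yes

Yes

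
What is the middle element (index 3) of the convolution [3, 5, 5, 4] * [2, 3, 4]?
Use y[k] = Σ_i a[i]·b[k-i] at k=3. y[3] = 5×4 + 5×3 + 4×2 = 43

43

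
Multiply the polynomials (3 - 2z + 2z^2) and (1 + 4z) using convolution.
Ascending coefficients: a = [3, -2, 2], b = [1, 4]. c[0] = 3×1 = 3; c[1] = 3×4 + -2×1 = 10; c[2] = -2×4 + 2×1 = -6; c[3] = 2×4 = 8. Result coefficients: [3, 10, -6, 8] → 3 + 10z - 6z^2 + 8z^3

3 + 10z - 6z^2 + 8z^3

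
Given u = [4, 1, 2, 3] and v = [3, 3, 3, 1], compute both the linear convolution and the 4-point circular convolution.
Linear: y_lin[0] = 4×3 = 12; y_lin[1] = 4×3 + 1×3 = 15; y_lin[2] = 4×3 + 1×3 + 2×3 = 21; y_lin[3] = 4×1 + 1×3 + 2×3 + 3×3 = 22; y_lin[4] = 1×1 + 2×3 + 3×3 = 16; y_lin[5] = 2×1 + 3×3 = 11; y_lin[6] = 3×1 = 3 → [12, 15, 21, 22, 16, 11, 3]. Circular (length 4): y[0] = 4×3 + 1×1 + 2×3 + 3×3 = 28; y[1] = 4×3 + 1×3 + 2×1 + 3×3 = 26; y[2] = 4×3 + 1×3 + 2×3 + 3×1 = 24; y[3] = 4×1 + 1×3 + 2×3 + 3×3 = 22 → [28, 26, 24, 22]

Linear: [12, 15, 21, 22, 16, 11, 3], Circular: [28, 26, 24, 22]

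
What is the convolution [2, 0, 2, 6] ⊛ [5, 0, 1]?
y[0] = 2×5 = 10; y[1] = 2×0 + 0×5 = 0; y[2] = 2×1 + 0×0 + 2×5 = 12; y[3] = 0×1 + 2×0 + 6×5 = 30; y[4] = 2×1 + 6×0 = 2; y[5] = 6×1 = 6

[10, 0, 12, 30, 2, 6]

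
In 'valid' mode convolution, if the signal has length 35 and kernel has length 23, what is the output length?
'Valid' mode counts only positions where the kernel fully overlaps the signal: m - n + 1 = 35 - 23 + 1 = 13

13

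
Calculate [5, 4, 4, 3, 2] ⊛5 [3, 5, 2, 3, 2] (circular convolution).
Use y[k] = Σ_j u[j]·v[(k-j) mod 5]. y[0] = 5×3 + 4×2 + 4×3 + 3×2 + 2×5 = 51; y[1] = 5×5 + 4×3 + 4×2 + 3×3 + 2×2 = 58; y[2] = 5×2 + 4×5 + 4×3 + 3×2 + 2×3 = 54; y[3] = 5×3 + 4×2 + 4×5 + 3×3 + 2×2 = 56; y[4] = 5×2 + 4×3 + 4×2 + 3×5 + 2×3 = 51. Result: [51, 58, 54, 56, 51]

[51, 58, 54, 56, 51]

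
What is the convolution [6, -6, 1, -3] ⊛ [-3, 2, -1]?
y[0] = 6×-3 = -18; y[1] = 6×2 + -6×-3 = 30; y[2] = 6×-1 + -6×2 + 1×-3 = -21; y[3] = -6×-1 + 1×2 + -3×-3 = 17; y[4] = 1×-1 + -3×2 = -7; y[5] = -3×-1 = 3

[-18, 30, -21, 17, -7, 3]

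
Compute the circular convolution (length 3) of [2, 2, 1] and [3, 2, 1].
Use y[k] = Σ_j x[j]·h[(k-j) mod 3]. y[0] = 2×3 + 2×1 + 1×2 = 10; y[1] = 2×2 + 2×3 + 1×1 = 11; y[2] = 2×1 + 2×2 + 1×3 = 9. Result: [10, 11, 9]

[10, 11, 9]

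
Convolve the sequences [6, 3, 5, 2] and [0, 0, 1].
y[0] = 6×0 = 0; y[1] = 6×0 + 3×0 = 0; y[2] = 6×1 + 3×0 + 5×0 = 6; y[3] = 3×1 + 5×0 + 2×0 = 3; y[4] = 5×1 + 2×0 = 5; y[5] = 2×1 = 2

[0, 0, 6, 3, 5, 2]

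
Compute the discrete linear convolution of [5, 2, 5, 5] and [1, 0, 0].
y[0] = 5×1 = 5; y[1] = 5×0 + 2×1 = 2; y[2] = 5×0 + 2×0 + 5×1 = 5; y[3] = 2×0 + 5×0 + 5×1 = 5; y[4] = 5×0 + 5×0 = 0; y[5] = 5×0 = 0

[5, 2, 5, 5, 0, 0]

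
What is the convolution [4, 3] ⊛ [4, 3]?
y[0] = 4×4 = 16; y[1] = 4×3 + 3×4 = 24; y[2] = 3×3 = 9

[16, 24, 9]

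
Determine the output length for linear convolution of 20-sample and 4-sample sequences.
Linear/full convolution length: m + n - 1 = 20 + 4 - 1 = 23

23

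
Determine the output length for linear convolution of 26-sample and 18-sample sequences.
Linear/full convolution length: m + n - 1 = 26 + 18 - 1 = 43

43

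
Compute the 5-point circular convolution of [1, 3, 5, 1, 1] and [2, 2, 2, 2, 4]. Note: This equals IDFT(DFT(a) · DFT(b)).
Either evaluate y[k] = Σ_j a[j]·b[(k-j) mod 5] directly, or use IDFT(DFT(a) · DFT(b)). y[0] = 1×2 + 3×4 + 5×2 + 1×2 + 1×2 = 28; y[1] = 1×2 + 3×2 + 5×4 + 1×2 + 1×2 = 32; y[2] = 1×2 + 3×2 + 5×2 + 1×4 + 1×2 = 24; y[3] = 1×2 + 3×2 + 5×2 + 1×2 + 1×4 = 24; y[4] = 1×4 + 3×2 + 5×2 + 1×2 + 1×2 = 24. Result: [28, 32, 24, 24, 24]

[28, 32, 24, 24, 24]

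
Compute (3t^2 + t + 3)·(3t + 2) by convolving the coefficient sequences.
Ascending coefficients: a = [3, 1, 3], b = [2, 3]. c[0] = 3×2 = 6; c[1] = 3×3 + 1×2 = 11; c[2] = 1×3 + 3×2 = 9; c[3] = 3×3 = 9. Result coefficients: [6, 11, 9, 9] → 9t^3 + 9t^2 + 11t + 6

9t^3 + 9t^2 + 11t + 6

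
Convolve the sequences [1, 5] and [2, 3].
y[0] = 1×2 = 2; y[1] = 1×3 + 5×2 = 13; y[2] = 5×3 = 15

[2, 13, 15]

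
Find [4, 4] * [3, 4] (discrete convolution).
y[0] = 4×3 = 12; y[1] = 4×4 + 4×3 = 28; y[2] = 4×4 = 16

[12, 28, 16]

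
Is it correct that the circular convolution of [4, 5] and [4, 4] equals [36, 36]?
Recompute circular convolution of [4, 5] and [4, 4]: y[0] = 4×4 + 5×4 = 36; y[1] = 4×4 + 5×4 = 36 → [36, 36]. Given [36, 36] matches, so answer: Yes

Yes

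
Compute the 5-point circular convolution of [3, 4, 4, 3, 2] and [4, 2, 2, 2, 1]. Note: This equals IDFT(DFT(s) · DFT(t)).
Either evaluate y[k] = Σ_j s[j]·t[(k-j) mod 5] directly, or use IDFT(DFT(s) · DFT(t)). y[0] = 3×4 + 4×1 + 4×2 + 3×2 + 2×2 = 34; y[1] = 3×2 + 4×4 + 4×1 + 3×2 + 2×2 = 36; y[2] = 3×2 + 4×2 + 4×4 + 3×1 + 2×2 = 37; y[3] = 3×2 + 4×2 + 4×2 + 3×4 + 2×1 = 36; y[4] = 3×1 + 4×2 + 4×2 + 3×2 + 2×4 = 33. Result: [34, 36, 37, 36, 33]

[34, 36, 37, 36, 33]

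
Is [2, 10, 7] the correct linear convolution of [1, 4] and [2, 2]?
Recompute linear convolution of [1, 4] and [2, 2]: y[0] = 1×2 = 2; y[1] = 1×2 + 4×2 = 10; y[2] = 4×2 = 8 → [2, 10, 8]. Compare to given [2, 10, 7]: they differ at index 2: given 7, correct 8, so answer: No

No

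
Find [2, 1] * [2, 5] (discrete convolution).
y[0] = 2×2 = 4; y[1] = 2×5 + 1×2 = 12; y[2] = 1×5 = 5

[4, 12, 5]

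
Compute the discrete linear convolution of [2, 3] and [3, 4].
y[0] = 2×3 = 6; y[1] = 2×4 + 3×3 = 17; y[2] = 3×4 = 12

[6, 17, 12]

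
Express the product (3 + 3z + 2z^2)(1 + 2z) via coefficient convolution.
Ascending coefficients: a = [3, 3, 2], b = [1, 2]. c[0] = 3×1 = 3; c[1] = 3×2 + 3×1 = 9; c[2] = 3×2 + 2×1 = 8; c[3] = 2×2 = 4. Result coefficients: [3, 9, 8, 4] → 3 + 9z + 8z^2 + 4z^3

3 + 9z + 8z^2 + 4z^3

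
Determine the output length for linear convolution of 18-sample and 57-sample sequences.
Linear/full convolution length: m + n - 1 = 18 + 57 - 1 = 74

74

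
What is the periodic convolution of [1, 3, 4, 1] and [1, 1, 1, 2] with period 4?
Use y[k] = Σ_j a[j]·b[(k-j) mod 4]. y[0] = 1×1 + 3×2 + 4×1 + 1×1 = 12; y[1] = 1×1 + 3×1 + 4×2 + 1×1 = 13; y[2] = 1×1 + 3×1 + 4×1 + 1×2 = 10; y[3] = 1×2 + 3×1 + 4×1 + 1×1 = 10. Result: [12, 13, 10, 10]

[12, 13, 10, 10]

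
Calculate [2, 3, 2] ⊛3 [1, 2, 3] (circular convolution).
Use y[k] = Σ_j f[j]·g[(k-j) mod 3]. y[0] = 2×1 + 3×3 + 2×2 = 15; y[1] = 2×2 + 3×1 + 2×3 = 13; y[2] = 2×3 + 3×2 + 2×1 = 14. Result: [15, 13, 14]

[15, 13, 14]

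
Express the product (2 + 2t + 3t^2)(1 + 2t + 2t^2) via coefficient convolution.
Ascending coefficients: a = [2, 2, 3], b = [1, 2, 2]. c[0] = 2×1 = 2; c[1] = 2×2 + 2×1 = 6; c[2] = 2×2 + 2×2 + 3×1 = 11; c[3] = 2×2 + 3×2 = 10; c[4] = 3×2 = 6. Result coefficients: [2, 6, 11, 10, 6] → 2 + 6t + 11t^2 + 10t^3 + 6t^4

2 + 6t + 11t^2 + 10t^3 + 6t^4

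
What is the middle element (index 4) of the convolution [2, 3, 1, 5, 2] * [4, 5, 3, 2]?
Use y[k] = Σ_i a[i]·b[k-i] at k=4. y[4] = 3×2 + 1×3 + 5×5 + 2×4 = 42

42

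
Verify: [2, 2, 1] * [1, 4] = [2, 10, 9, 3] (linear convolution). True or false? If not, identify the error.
Recompute linear convolution of [2, 2, 1] and [1, 4]: y[0] = 2×1 = 2; y[1] = 2×4 + 2×1 = 10; y[2] = 2×4 + 1×1 = 9; y[3] = 1×4 = 4 → [2, 10, 9, 4]. Compare to given [2, 10, 9, 3]: they differ at index 3: given 3, correct 4, so answer: No

No. Error at index 3: given 3, correct 4.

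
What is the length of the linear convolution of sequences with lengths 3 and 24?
Linear/full convolution length: m + n - 1 = 3 + 24 - 1 = 26

26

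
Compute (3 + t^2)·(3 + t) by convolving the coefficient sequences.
Ascending coefficients: a = [3, 0, 1], b = [3, 1]. c[0] = 3×3 = 9; c[1] = 3×1 + 0×3 = 3; c[2] = 0×1 + 1×3 = 3; c[3] = 1×1 = 1. Result coefficients: [9, 3, 3, 1] → 9 + 3t + 3t^2 + t^3

9 + 3t + 3t^2 + t^3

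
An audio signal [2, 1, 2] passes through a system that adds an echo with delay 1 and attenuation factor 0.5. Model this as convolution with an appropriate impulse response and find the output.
Direct-path + delayed-attenuated-path model → impulse response h = [1, 0.5] (1 at lag 0, 0.5 at lag 1). Output y[n] = x[n] + 0.5·x[n - 1] (with x[n] = 0 outside 0..2): y[0] = 2 + 0.5×0 = 2; y[1] = 1 + 0.5×2 = 2.0; y[2] = 2 + 0.5×1 = 2.5; y[3] = 0 + 0.5×2 = 1.0. So y = [2, 2.0, 2.5, 1.0]

[2, 2.0, 2.5, 1.0]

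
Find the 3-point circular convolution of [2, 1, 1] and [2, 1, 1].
Use y[k] = Σ_j a[j]·b[(k-j) mod 3]. y[0] = 2×2 + 1×1 + 1×1 = 6; y[1] = 2×1 + 1×2 + 1×1 = 5; y[2] = 2×1 + 1×1 + 1×2 = 5. Result: [6, 5, 5]

[6, 5, 5]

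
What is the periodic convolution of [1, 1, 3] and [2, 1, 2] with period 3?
Use y[k] = Σ_j x[j]·h[(k-j) mod 3]. y[0] = 1×2 + 1×2 + 3×1 = 7; y[1] = 1×1 + 1×2 + 3×2 = 9; y[2] = 1×2 + 1×1 + 3×2 = 9. Result: [7, 9, 9]

[7, 9, 9]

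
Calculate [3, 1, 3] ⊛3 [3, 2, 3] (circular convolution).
Use y[k] = Σ_j a[j]·b[(k-j) mod 3]. y[0] = 3×3 + 1×3 + 3×2 = 18; y[1] = 3×2 + 1×3 + 3×3 = 18; y[2] = 3×3 + 1×2 + 3×3 = 20. Result: [18, 18, 20]

[18, 18, 20]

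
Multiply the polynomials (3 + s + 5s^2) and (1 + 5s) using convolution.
Ascending coefficients: a = [3, 1, 5], b = [1, 5]. c[0] = 3×1 = 3; c[1] = 3×5 + 1×1 = 16; c[2] = 1×5 + 5×1 = 10; c[3] = 5×5 = 25. Result coefficients: [3, 16, 10, 25] → 3 + 16s + 10s^2 + 25s^3

3 + 16s + 10s^2 + 25s^3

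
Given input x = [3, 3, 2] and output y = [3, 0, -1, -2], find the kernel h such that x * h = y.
Output length 4 = len(x) + len(h) - 1 ⇒ len(h) = 2. Solve h forward using h[k] = (y[k] - Σ_{i≥1} x[i]·h[k-i]) / x[0]: h[0] = y[0] / x[0] = 3 / 3 = 1; h[1] = (y[1] - 3×1) / x[0] = (0 - 3×1) / 3 = -1. So h = [1, -1]. Forward-check [3, 3, 2] * [1, -1]: y[0] = 3×1 = 3; y[1] = 3×-1 + 3×1 = 0; y[2] = 3×-1 + 2×1 = -1; y[3] = 2×-1 = -2 → [3, 0, -1, -2] ✓

[1, -1]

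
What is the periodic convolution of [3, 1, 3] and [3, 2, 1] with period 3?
Use y[k] = Σ_j u[j]·v[(k-j) mod 3]. y[0] = 3×3 + 1×1 + 3×2 = 16; y[1] = 3×2 + 1×3 + 3×1 = 12; y[2] = 3×1 + 1×2 + 3×3 = 14. Result: [16, 12, 14]

[16, 12, 14]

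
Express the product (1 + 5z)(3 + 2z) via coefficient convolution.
Ascending coefficients: a = [1, 5], b = [3, 2]. c[0] = 1×3 = 3; c[1] = 1×2 + 5×3 = 17; c[2] = 5×2 = 10. Result coefficients: [3, 17, 10] → 3 + 17z + 10z^2

3 + 17z + 10z^2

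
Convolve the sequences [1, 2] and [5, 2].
y[0] = 1×5 = 5; y[1] = 1×2 + 2×5 = 12; y[2] = 2×2 = 4

[5, 12, 4]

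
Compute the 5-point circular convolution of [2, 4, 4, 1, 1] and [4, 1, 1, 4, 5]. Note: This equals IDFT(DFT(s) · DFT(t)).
Either evaluate y[k] = Σ_j s[j]·t[(k-j) mod 5] directly, or use IDFT(DFT(s) · DFT(t)). y[0] = 2×4 + 4×5 + 4×4 + 1×1 + 1×1 = 46; y[1] = 2×1 + 4×4 + 4×5 + 1×4 + 1×1 = 43; y[2] = 2×1 + 4×1 + 4×4 + 1×5 + 1×4 = 31; y[3] = 2×4 + 4×1 + 4×1 + 1×4 + 1×5 = 25; y[4] = 2×5 + 4×4 + 4×1 + 1×1 + 1×4 = 35. Result: [46, 43, 31, 25, 35]

[46, 43, 31, 25, 35]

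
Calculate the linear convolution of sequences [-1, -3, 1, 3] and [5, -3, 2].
y[0] = -1×5 = -5; y[1] = -1×-3 + -3×5 = -12; y[2] = -1×2 + -3×-3 + 1×5 = 12; y[3] = -3×2 + 1×-3 + 3×5 = 6; y[4] = 1×2 + 3×-3 = -7; y[5] = 3×2 = 6

[-5, -12, 12, 6, -7, 6]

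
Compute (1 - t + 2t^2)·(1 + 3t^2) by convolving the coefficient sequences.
Ascending coefficients: a = [1, -1, 2], b = [1, 0, 3]. c[0] = 1×1 = 1; c[1] = 1×0 + -1×1 = -1; c[2] = 1×3 + -1×0 + 2×1 = 5; c[3] = -1×3 + 2×0 = -3; c[4] = 2×3 = 6. Result coefficients: [1, -1, 5, -3, 6] → 1 - t + 5t^2 - 3t^3 + 6t^4

1 - t + 5t^2 - 3t^3 + 6t^4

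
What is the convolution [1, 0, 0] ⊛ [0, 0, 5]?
y[0] = 1×0 = 0; y[1] = 1×0 + 0×0 = 0; y[2] = 1×5 + 0×0 + 0×0 = 5; y[3] = 0×5 + 0×0 = 0; y[4] = 0×5 = 0

[0, 0, 5, 0, 0]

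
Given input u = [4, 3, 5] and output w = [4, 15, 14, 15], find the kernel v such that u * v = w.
Output length 4 = len(u) + len(v) - 1 ⇒ len(v) = 2. Solve v forward using v[k] = (w[k] - Σ_{i≥1} u[i]·v[k-i]) / u[0]: v[0] = w[0] / u[0] = 4 / 4 = 1; v[1] = (w[1] - 3×1) / u[0] = (15 - 3×1) / 4 = 3. So v = [1, 3]. Forward-check [4, 3, 5] * [1, 3]: w[0] = 4×1 = 4; w[1] = 4×3 + 3×1 = 15; w[2] = 3×3 + 5×1 = 14; w[3] = 5×3 = 15 → [4, 15, 14, 15] ✓

[1, 3]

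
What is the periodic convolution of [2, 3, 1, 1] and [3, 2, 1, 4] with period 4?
Use y[k] = Σ_j x[j]·h[(k-j) mod 4]. y[0] = 2×3 + 3×4 + 1×1 + 1×2 = 21; y[1] = 2×2 + 3×3 + 1×4 + 1×1 = 18; y[2] = 2×1 + 3×2 + 1×3 + 1×4 = 15; y[3] = 2×4 + 3×1 + 1×2 + 1×3 = 16. Result: [21, 18, 15, 16]

[21, 18, 15, 16]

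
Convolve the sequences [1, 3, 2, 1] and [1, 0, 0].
y[0] = 1×1 = 1; y[1] = 1×0 + 3×1 = 3; y[2] = 1×0 + 3×0 + 2×1 = 2; y[3] = 3×0 + 2×0 + 1×1 = 1; y[4] = 2×0 + 1×0 = 0; y[5] = 1×0 = 0

[1, 3, 2, 1, 0, 0]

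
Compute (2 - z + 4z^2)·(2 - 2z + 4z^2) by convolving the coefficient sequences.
Ascending coefficients: a = [2, -1, 4], b = [2, -2, 4]. c[0] = 2×2 = 4; c[1] = 2×-2 + -1×2 = -6; c[2] = 2×4 + -1×-2 + 4×2 = 18; c[3] = -1×4 + 4×-2 = -12; c[4] = 4×4 = 16. Result coefficients: [4, -6, 18, -12, 16] → 4 - 6z + 18z^2 - 12z^3 + 16z^4

4 - 6z + 18z^2 - 12z^3 + 16z^4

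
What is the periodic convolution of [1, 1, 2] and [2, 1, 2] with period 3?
Use y[k] = Σ_j f[j]·g[(k-j) mod 3]. y[0] = 1×2 + 1×2 + 2×1 = 6; y[1] = 1×1 + 1×2 + 2×2 = 7; y[2] = 1×2 + 1×1 + 2×2 = 7. Result: [6, 7, 7]

[6, 7, 7]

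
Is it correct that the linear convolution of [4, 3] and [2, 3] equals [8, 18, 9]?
Recompute linear convolution of [4, 3] and [2, 3]: y[0] = 4×2 = 8; y[1] = 4×3 + 3×2 = 18; y[2] = 3×3 = 9 → [8, 18, 9]. Given [8, 18, 9] matches, so answer: Yes

Yes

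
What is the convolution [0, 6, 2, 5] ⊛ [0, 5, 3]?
y[0] = 0×0 = 0; y[1] = 0×5 + 6×0 = 0; y[2] = 0×3 + 6×5 + 2×0 = 30; y[3] = 6×3 + 2×5 + 5×0 = 28; y[4] = 2×3 + 5×5 = 31; y[5] = 5×3 = 15

[0, 0, 30, 28, 31, 15]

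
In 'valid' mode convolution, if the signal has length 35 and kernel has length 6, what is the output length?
'Valid' mode counts only positions where the kernel fully overlaps the signal: m - n + 1 = 35 - 6 + 1 = 30

30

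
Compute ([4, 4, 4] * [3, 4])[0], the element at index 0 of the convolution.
Use y[k] = Σ_i a[i]·b[k-i] at k=0. y[0] = 4×3 = 12

12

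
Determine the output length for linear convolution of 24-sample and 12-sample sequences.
Linear/full convolution length: m + n - 1 = 24 + 12 - 1 = 35

35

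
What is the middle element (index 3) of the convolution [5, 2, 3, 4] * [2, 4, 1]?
Use y[k] = Σ_i a[i]·b[k-i] at k=3. y[3] = 2×1 + 3×4 + 4×2 = 22

22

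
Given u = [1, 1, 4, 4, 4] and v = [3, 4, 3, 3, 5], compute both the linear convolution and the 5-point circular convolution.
Linear: y_lin[0] = 1×3 = 3; y_lin[1] = 1×4 + 1×3 = 7; y_lin[2] = 1×3 + 1×4 + 4×3 = 19; y_lin[3] = 1×3 + 1×3 + 4×4 + 4×3 = 34; y_lin[4] = 1×5 + 1×3 + 4×3 + 4×4 + 4×3 = 48; y_lin[5] = 1×5 + 4×3 + 4×3 + 4×4 = 45; y_lin[6] = 4×5 + 4×3 + 4×3 = 44; y_lin[7] = 4×5 + 4×3 = 32; y_lin[8] = 4×5 = 20 → [3, 7, 19, 34, 48, 45, 44, 32, 20]. Circular (length 5): y[0] = 1×3 + 1×5 + 4×3 + 4×3 + 4×4 = 48; y[1] = 1×4 + 1×3 + 4×5 + 4×3 + 4×3 = 51; y[2] = 1×3 + 1×4 + 4×3 + 4×5 + 4×3 = 51; y[3] = 1×3 + 1×3 + 4×4 + 4×3 + 4×5 = 54; y[4] = 1×5 + 1×3 + 4×3 + 4×4 + 4×3 = 48 → [48, 51, 51, 54, 48]

Linear: [3, 7, 19, 34, 48, 45, 44, 32, 20], Circular: [48, 51, 51, 54, 48]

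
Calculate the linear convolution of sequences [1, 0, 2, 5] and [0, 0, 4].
y[0] = 1×0 = 0; y[1] = 1×0 + 0×0 = 0; y[2] = 1×4 + 0×0 + 2×0 = 4; y[3] = 0×4 + 2×0 + 5×0 = 0; y[4] = 2×4 + 5×0 = 8; y[5] = 5×4 = 20

[0, 0, 4, 0, 8, 20]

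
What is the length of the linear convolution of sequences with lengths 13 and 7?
Linear/full convolution length: m + n - 1 = 13 + 7 - 1 = 19

19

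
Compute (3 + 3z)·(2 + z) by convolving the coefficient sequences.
Ascending coefficients: a = [3, 3], b = [2, 1]. c[0] = 3×2 = 6; c[1] = 3×1 + 3×2 = 9; c[2] = 3×1 = 3. Result coefficients: [6, 9, 3] → 6 + 9z + 3z^2

6 + 9z + 3z^2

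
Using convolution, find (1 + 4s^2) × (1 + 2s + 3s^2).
Ascending coefficients: a = [1, 0, 4], b = [1, 2, 3]. c[0] = 1×1 = 1; c[1] = 1×2 + 0×1 = 2; c[2] = 1×3 + 0×2 + 4×1 = 7; c[3] = 0×3 + 4×2 = 8; c[4] = 4×3 = 12. Result coefficients: [1, 2, 7, 8, 12] → 1 + 2s + 7s^2 + 8s^3 + 12s^4

1 + 2s + 7s^2 + 8s^3 + 12s^4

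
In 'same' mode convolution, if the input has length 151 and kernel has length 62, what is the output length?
'Same' mode returns an output with the same length as the input: 151

151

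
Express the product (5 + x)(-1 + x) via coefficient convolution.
Ascending coefficients: a = [5, 1], b = [-1, 1]. c[0] = 5×-1 = -5; c[1] = 5×1 + 1×-1 = 4; c[2] = 1×1 = 1. Result coefficients: [-5, 4, 1] → -5 + 4x + x^2

-5 + 4x + x^2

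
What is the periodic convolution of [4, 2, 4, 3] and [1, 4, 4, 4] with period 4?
Use y[k] = Σ_j a[j]·b[(k-j) mod 4]. y[0] = 4×1 + 2×4 + 4×4 + 3×4 = 40; y[1] = 4×4 + 2×1 + 4×4 + 3×4 = 46; y[2] = 4×4 + 2×4 + 4×1 + 3×4 = 40; y[3] = 4×4 + 2×4 + 4×4 + 3×1 = 43. Result: [40, 46, 40, 43]

[40, 46, 40, 43]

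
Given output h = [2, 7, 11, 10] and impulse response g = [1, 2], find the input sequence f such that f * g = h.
Deconvolve h=[2, 7, 11, 10] by g=[1, 2]. Since g[0]=1, solve forward: f[0] = h[0] / 1 = 2; f[1] = (h[1] - 2×2) / 1 = 3; f[2] = (h[2] - 3×2) / 1 = 5. So f = [2, 3, 5]. Check by forward convolution: h[0] = 2×1 = 2; h[1] = 2×2 + 3×1 = 7; h[2] = 3×2 + 5×1 = 11; h[3] = 5×2 = 10

[2, 3, 5]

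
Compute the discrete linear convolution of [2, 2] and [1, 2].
y[0] = 2×1 = 2; y[1] = 2×2 + 2×1 = 6; y[2] = 2×2 = 4

[2, 6, 4]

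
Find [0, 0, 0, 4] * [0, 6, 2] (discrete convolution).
y[0] = 0×0 = 0; y[1] = 0×6 + 0×0 = 0; y[2] = 0×2 + 0×6 + 0×0 = 0; y[3] = 0×2 + 0×6 + 4×0 = 0; y[4] = 0×2 + 4×6 = 24; y[5] = 4×2 = 8

[0, 0, 0, 0, 24, 8]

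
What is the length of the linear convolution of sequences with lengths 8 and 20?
Linear/full convolution length: m + n - 1 = 8 + 20 - 1 = 27

27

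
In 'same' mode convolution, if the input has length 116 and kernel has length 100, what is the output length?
'Same' mode returns an output with the same length as the input: 116

116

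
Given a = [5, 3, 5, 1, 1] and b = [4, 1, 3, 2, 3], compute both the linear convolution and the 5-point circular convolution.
Linear: y_lin[0] = 5×4 = 20; y_lin[1] = 5×1 + 3×4 = 17; y_lin[2] = 5×3 + 3×1 + 5×4 = 38; y_lin[3] = 5×2 + 3×3 + 5×1 + 1×4 = 28; y_lin[4] = 5×3 + 3×2 + 5×3 + 1×1 + 1×4 = 41; y_lin[5] = 3×3 + 5×2 + 1×3 + 1×1 = 23; y_lin[6] = 5×3 + 1×2 + 1×3 = 20; y_lin[7] = 1×3 + 1×2 = 5; y_lin[8] = 1×3 = 3 → [20, 17, 38, 28, 41, 23, 20, 5, 3]. Circular (length 5): y[0] = 5×4 + 3×3 + 5×2 + 1×3 + 1×1 = 43; y[1] = 5×1 + 3×4 + 5×3 + 1×2 + 1×3 = 37; y[2] = 5×3 + 3×1 + 5×4 + 1×3 + 1×2 = 43; y[3] = 5×2 + 3×3 + 5×1 + 1×4 + 1×3 = 31; y[4] = 5×3 + 3×2 + 5×3 + 1×1 + 1×4 = 41 → [43, 37, 43, 31, 41]

Linear: [20, 17, 38, 28, 41, 23, 20, 5, 3], Circular: [43, 37, 43, 31, 41]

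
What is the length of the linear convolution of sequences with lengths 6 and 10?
Linear/full convolution length: m + n - 1 = 6 + 10 - 1 = 15

15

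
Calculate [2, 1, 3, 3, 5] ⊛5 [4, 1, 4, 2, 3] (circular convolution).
Use y[k] = Σ_j a[j]·b[(k-j) mod 5]. y[0] = 2×4 + 1×3 + 3×2 + 3×4 + 5×1 = 34; y[1] = 2×1 + 1×4 + 3×3 + 3×2 + 5×4 = 41; y[2] = 2×4 + 1×1 + 3×4 + 3×3 + 5×2 = 40; y[3] = 2×2 + 1×4 + 3×1 + 3×4 + 5×3 = 38; y[4] = 2×3 + 1×2 + 3×4 + 3×1 + 5×4 = 43. Result: [34, 41, 40, 38, 43]

[34, 41, 40, 38, 43]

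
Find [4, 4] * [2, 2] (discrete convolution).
y[0] = 4×2 = 8; y[1] = 4×2 + 4×2 = 16; y[2] = 4×2 = 8

[8, 16, 8]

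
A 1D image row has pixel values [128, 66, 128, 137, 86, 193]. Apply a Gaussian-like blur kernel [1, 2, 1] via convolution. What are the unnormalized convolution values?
Convolve image row [128, 66, 128, 137, 86, 193] with kernel [1, 2, 1]: y[0] = 128×1 = 128; y[1] = 128×2 + 66×1 = 322; y[2] = 128×1 + 66×2 + 128×1 = 388; y[3] = 66×1 + 128×2 + 137×1 = 459; y[4] = 128×1 + 137×2 + 86×1 = 488; y[5] = 137×1 + 86×2 + 193×1 = 502; y[6] = 86×1 + 193×2 = 472; y[7] = 193×1 = 193 → [128, 322, 388, 459, 488, 502, 472, 193]. Normalization factor = sum(kernel) = 4.

[128, 322, 388, 459, 488, 502, 472, 193]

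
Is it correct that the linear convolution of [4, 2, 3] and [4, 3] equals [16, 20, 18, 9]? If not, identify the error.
Recompute linear convolution of [4, 2, 3] and [4, 3]: y[0] = 4×4 = 16; y[1] = 4×3 + 2×4 = 20; y[2] = 2×3 + 3×4 = 18; y[3] = 3×3 = 9 → [16, 20, 18, 9]. Given [16, 20, 18, 9] matches, so answer: Yes

Yes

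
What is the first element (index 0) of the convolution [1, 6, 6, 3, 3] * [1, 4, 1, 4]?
Use y[k] = Σ_i a[i]·b[k-i] at k=0. y[0] = 1×1 = 1

1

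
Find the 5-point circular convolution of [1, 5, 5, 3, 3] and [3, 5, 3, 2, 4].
Use y[k] = Σ_j s[j]·t[(k-j) mod 5]. y[0] = 1×3 + 5×4 + 5×2 + 3×3 + 3×5 = 57; y[1] = 1×5 + 5×3 + 5×4 + 3×2 + 3×3 = 55; y[2] = 1×3 + 5×5 + 5×3 + 3×4 + 3×2 = 61; y[3] = 1×2 + 5×3 + 5×5 + 3×3 + 3×4 = 63; y[4] = 1×4 + 5×2 + 5×3 + 3×5 + 3×3 = 53. Result: [57, 55, 61, 63, 53]

[57, 55, 61, 63, 53]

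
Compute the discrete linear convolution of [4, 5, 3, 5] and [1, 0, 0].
y[0] = 4×1 = 4; y[1] = 4×0 + 5×1 = 5; y[2] = 4×0 + 5×0 + 3×1 = 3; y[3] = 5×0 + 3×0 + 5×1 = 5; y[4] = 3×0 + 5×0 = 0; y[5] = 5×0 = 0

[4, 5, 3, 5, 0, 0]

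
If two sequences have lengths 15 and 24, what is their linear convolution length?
Linear/full convolution length: m + n - 1 = 15 + 24 - 1 = 38

38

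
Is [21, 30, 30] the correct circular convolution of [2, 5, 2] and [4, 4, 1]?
Recompute circular convolution of [2, 5, 2] and [4, 4, 1]: y[0] = 2×4 + 5×1 + 2×4 = 21; y[1] = 2×4 + 5×4 + 2×1 = 30; y[2] = 2×1 + 5×4 + 2×4 = 30 → [21, 30, 30]. Given [21, 30, 30] matches, so answer: Yes

Yes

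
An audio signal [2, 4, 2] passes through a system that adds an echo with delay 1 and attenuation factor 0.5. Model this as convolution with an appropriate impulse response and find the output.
Direct-path + delayed-attenuated-path model → impulse response h = [1, 0.5] (1 at lag 0, 0.5 at lag 1). Output y[n] = x[n] + 0.5·x[n - 1] (with x[n] = 0 outside 0..2): y[0] = 2 + 0.5×0 = 2; y[1] = 4 + 0.5×2 = 5.0; y[2] = 2 + 0.5×4 = 4.0; y[3] = 0 + 0.5×2 = 1.0. So y = [2, 5.0, 4.0, 1.0]

[2, 5.0, 4.0, 1.0]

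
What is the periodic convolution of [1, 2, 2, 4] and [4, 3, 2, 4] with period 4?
Use y[k] = Σ_j s[j]·t[(k-j) mod 4]. y[0] = 1×4 + 2×4 + 2×2 + 4×3 = 28; y[1] = 1×3 + 2×4 + 2×4 + 4×2 = 27; y[2] = 1×2 + 2×3 + 2×4 + 4×4 = 32; y[3] = 1×4 + 2×2 + 2×3 + 4×4 = 30. Result: [28, 27, 32, 30]

[28, 27, 32, 30]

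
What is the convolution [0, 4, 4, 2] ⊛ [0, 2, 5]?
y[0] = 0×0 = 0; y[1] = 0×2 + 4×0 = 0; y[2] = 0×5 + 4×2 + 4×0 = 8; y[3] = 4×5 + 4×2 + 2×0 = 28; y[4] = 4×5 + 2×2 = 24; y[5] = 2×5 = 10

[0, 0, 8, 28, 24, 10]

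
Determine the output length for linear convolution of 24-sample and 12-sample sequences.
Linear/full convolution length: m + n - 1 = 24 + 12 - 1 = 35

35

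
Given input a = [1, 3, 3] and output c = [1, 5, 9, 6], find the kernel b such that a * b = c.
Output length 4 = len(a) + len(b) - 1 ⇒ len(b) = 2. Solve b forward using b[k] = (c[k] - Σ_{i≥1} a[i]·b[k-i]) / a[0]: b[0] = c[0] / a[0] = 1 / 1 = 1; b[1] = (c[1] - 3×1) / a[0] = (5 - 3×1) / 1 = 2. So b = [1, 2]. Forward-check [1, 3, 3] * [1, 2]: c[0] = 1×1 = 1; c[1] = 1×2 + 3×1 = 5; c[2] = 3×2 + 3×1 = 9; c[3] = 3×2 = 6 → [1, 5, 9, 6] ✓

[1, 2]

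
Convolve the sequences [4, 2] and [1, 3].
y[0] = 4×1 = 4; y[1] = 4×3 + 2×1 = 14; y[2] = 2×3 = 6

[4, 14, 6]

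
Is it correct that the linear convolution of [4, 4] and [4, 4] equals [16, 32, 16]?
Recompute linear convolution of [4, 4] and [4, 4]: y[0] = 4×4 = 16; y[1] = 4×4 + 4×4 = 32; y[2] = 4×4 = 16 → [16, 32, 16]. Given [16, 32, 16] matches, so answer: Yes

Yes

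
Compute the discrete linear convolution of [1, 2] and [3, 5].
y[0] = 1×3 = 3; y[1] = 1×5 + 2×3 = 11; y[2] = 2×5 = 10

[3, 11, 10]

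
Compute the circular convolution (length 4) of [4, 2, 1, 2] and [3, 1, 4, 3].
Use y[k] = Σ_j f[j]·g[(k-j) mod 4]. y[0] = 4×3 + 2×3 + 1×4 + 2×1 = 24; y[1] = 4×1 + 2×3 + 1×3 + 2×4 = 21; y[2] = 4×4 + 2×1 + 1×3 + 2×3 = 27; y[3] = 4×3 + 2×4 + 1×1 + 2×3 = 27. Result: [24, 21, 27, 27]

[24, 21, 27, 27]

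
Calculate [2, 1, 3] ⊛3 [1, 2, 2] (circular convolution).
Use y[k] = Σ_j u[j]·v[(k-j) mod 3]. y[0] = 2×1 + 1×2 + 3×2 = 10; y[1] = 2×2 + 1×1 + 3×2 = 11; y[2] = 2×2 + 1×2 + 3×1 = 9. Result: [10, 11, 9]

[10, 11, 9]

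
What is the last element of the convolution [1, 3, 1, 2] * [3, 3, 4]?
Use y[k] = Σ_i a[i]·b[k-i] at k=5. y[5] = 2×4 = 8

8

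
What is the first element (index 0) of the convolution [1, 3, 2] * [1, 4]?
Use y[k] = Σ_i a[i]·b[k-i] at k=0. y[0] = 1×1 = 1

1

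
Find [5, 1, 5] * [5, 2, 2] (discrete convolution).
y[0] = 5×5 = 25; y[1] = 5×2 + 1×5 = 15; y[2] = 5×2 + 1×2 + 5×5 = 37; y[3] = 1×2 + 5×2 = 12; y[4] = 5×2 = 10

[25, 15, 37, 12, 10]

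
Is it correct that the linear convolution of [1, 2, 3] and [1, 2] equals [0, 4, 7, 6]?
Recompute linear convolution of [1, 2, 3] and [1, 2]: y[0] = 1×1 = 1; y[1] = 1×2 + 2×1 = 4; y[2] = 2×2 + 3×1 = 7; y[3] = 3×2 = 6 → [1, 4, 7, 6]. Compare to given [0, 4, 7, 6]: they differ at index 0: given 0, correct 1, so answer: No

No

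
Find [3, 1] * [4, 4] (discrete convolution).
y[0] = 3×4 = 12; y[1] = 3×4 + 1×4 = 16; y[2] = 1×4 = 4

[12, 16, 4]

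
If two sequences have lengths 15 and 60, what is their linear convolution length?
Linear/full convolution length: m + n - 1 = 15 + 60 - 1 = 74

74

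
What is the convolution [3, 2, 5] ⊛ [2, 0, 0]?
y[0] = 3×2 = 6; y[1] = 3×0 + 2×2 = 4; y[2] = 3×0 + 2×0 + 5×2 = 10; y[3] = 2×0 + 5×0 = 0; y[4] = 5×0 = 0

[6, 4, 10, 0, 0]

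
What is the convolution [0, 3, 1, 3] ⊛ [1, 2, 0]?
y[0] = 0×1 = 0; y[1] = 0×2 + 3×1 = 3; y[2] = 0×0 + 3×2 + 1×1 = 7; y[3] = 3×0 + 1×2 + 3×1 = 5; y[4] = 1×0 + 3×2 = 6; y[5] = 3×0 = 0

[0, 3, 7, 5, 6, 0]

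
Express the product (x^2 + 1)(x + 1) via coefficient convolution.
Ascending coefficients: a = [1, 0, 1], b = [1, 1]. c[0] = 1×1 = 1; c[1] = 1×1 + 0×1 = 1; c[2] = 0×1 + 1×1 = 1; c[3] = 1×1 = 1. Result coefficients: [1, 1, 1, 1] → x^3 + x^2 + x + 1

x^3 + x^2 + x + 1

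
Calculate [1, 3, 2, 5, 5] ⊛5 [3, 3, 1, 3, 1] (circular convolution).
Use y[k] = Σ_j f[j]·g[(k-j) mod 5]. y[0] = 1×3 + 3×1 + 2×3 + 5×1 + 5×3 = 32; y[1] = 1×3 + 3×3 + 2×1 + 5×3 + 5×1 = 34; y[2] = 1×1 + 3×3 + 2×3 + 5×1 + 5×3 = 36; y[3] = 1×3 + 3×1 + 2×3 + 5×3 + 5×1 = 32; y[4] = 1×1 + 3×3 + 2×1 + 5×3 + 5×3 = 42. Result: [32, 34, 36, 32, 42]

[32, 34, 36, 32, 42]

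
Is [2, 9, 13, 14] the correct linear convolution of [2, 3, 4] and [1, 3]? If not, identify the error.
Recompute linear convolution of [2, 3, 4] and [1, 3]: y[0] = 2×1 = 2; y[1] = 2×3 + 3×1 = 9; y[2] = 3×3 + 4×1 = 13; y[3] = 4×3 = 12 → [2, 9, 13, 12]. Compare to given [2, 9, 13, 14]: they differ at index 3: given 14, correct 12, so answer: No

No. Error at index 3: given 14, correct 12.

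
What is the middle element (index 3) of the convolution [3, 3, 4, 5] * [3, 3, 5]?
Use y[k] = Σ_i a[i]·b[k-i] at k=3. y[3] = 3×5 + 4×3 + 5×3 = 42

42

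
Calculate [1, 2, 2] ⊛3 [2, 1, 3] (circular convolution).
Use y[k] = Σ_j x[j]·h[(k-j) mod 3]. y[0] = 1×2 + 2×3 + 2×1 = 10; y[1] = 1×1 + 2×2 + 2×3 = 11; y[2] = 1×3 + 2×1 + 2×2 = 9. Result: [10, 11, 9]

[10, 11, 9]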